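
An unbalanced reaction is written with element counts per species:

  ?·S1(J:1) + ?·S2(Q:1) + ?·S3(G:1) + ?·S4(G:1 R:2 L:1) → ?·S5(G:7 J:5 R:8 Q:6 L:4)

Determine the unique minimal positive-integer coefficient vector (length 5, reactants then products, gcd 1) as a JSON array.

G: 5·0+6·0+3·1+4·1 = 7 | 1·7 = 7
J: 5·1+6·0+3·0+4·0 = 5 | 1·5 = 5
R: 5·0+6·0+3·0+4·2 = 8 | 1·8 = 8
Q: 5·0+6·1+3·0+4·0 = 6 | 1·6 = 6
L: 5·0+6·0+3·0+4·1 = 4 | 1·4 = 4
gcd(5,6,3,4,1) = 1

Coefficients: [5, 6, 3, 4, 1]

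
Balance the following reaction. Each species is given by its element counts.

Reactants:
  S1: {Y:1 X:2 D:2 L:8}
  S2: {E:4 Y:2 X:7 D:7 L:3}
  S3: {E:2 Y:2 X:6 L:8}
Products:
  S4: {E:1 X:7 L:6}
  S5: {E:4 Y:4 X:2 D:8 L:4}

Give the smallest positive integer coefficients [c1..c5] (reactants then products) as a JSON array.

Coefficients: [2, 4, 3, 6, 4]

E: 2·0+4·4+3·2 = 22 | 6·1+4·4 = 22
Y: 2·1+4·2+3·2 = 16 | 6·0+4·4 = 16
X: 2·2+4·7+3·6 = 50 | 6·7+4·2 = 50
D: 2·2+4·7+3·0 = 32 | 6·0+4·8 = 32
L: 2·8+4·3+3·8 = 52 | 6·6+4·4 = 52
gcd(2,4,3,6,4) = 1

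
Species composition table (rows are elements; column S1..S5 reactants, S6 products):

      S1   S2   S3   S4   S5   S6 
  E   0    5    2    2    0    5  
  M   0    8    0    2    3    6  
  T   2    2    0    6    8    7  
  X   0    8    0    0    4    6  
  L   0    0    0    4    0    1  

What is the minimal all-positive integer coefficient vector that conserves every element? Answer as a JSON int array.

Coefficients: [1, 2, 4, 1, 2, 4]

E: 1·0+2·5+4·2+1·2+2·0 = 20 | 4·5 = 20
M: 1·0+2·8+4·0+1·2+2·3 = 24 | 4·6 = 24
T: 1·2+2·2+4·0+1·6+2·8 = 28 | 4·7 = 28
X: 1·0+2·8+4·0+1·0+2·4 = 24 | 4·6 = 24
L: 1·0+2·0+4·0+1·4+2·0 = 4 | 4·1 = 4
gcd(1,2,4,1,2,4) = 1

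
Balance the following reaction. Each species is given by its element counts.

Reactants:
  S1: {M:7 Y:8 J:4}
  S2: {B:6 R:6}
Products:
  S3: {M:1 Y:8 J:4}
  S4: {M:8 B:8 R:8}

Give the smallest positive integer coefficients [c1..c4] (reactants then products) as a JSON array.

M: 4·7+4·0 = 28 | 4·1+3·8 = 28
B: 4·0+4·6 = 24 | 4·0+3·8 = 24
R: 4·0+4·6 = 24 | 4·0+3·8 = 24
Y: 4·8+4·0 = 32 | 4·8+3·0 = 32
J: 4·4+4·0 = 16 | 4·4+3·0 = 16
gcd(4,4,4,3) = 1

Coefficients: [4, 4, 4, 3]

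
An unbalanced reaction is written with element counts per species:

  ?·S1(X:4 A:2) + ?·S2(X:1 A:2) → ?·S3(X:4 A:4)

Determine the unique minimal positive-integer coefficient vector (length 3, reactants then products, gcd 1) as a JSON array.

X: 2·4+4·1 = 12 | 3·4 = 12
A: 2·2+4·2 = 12 | 3·4 = 12
gcd(2,4,3) = 1

Coefficients: [2, 4, 3]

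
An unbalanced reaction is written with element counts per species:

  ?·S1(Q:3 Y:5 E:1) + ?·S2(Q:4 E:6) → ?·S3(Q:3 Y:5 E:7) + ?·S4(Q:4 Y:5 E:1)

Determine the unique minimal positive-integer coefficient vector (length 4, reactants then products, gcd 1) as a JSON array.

Coefficients: [5, 1, 1, 4]

Q: 5·3+1·4 = 19 | 1·3+4·4 = 19
Y: 5·5+1·0 = 25 | 1·5+4·5 = 25
E: 5·1+1·6 = 11 | 1·7+4·1 = 11
gcd(5,1,1,4) = 1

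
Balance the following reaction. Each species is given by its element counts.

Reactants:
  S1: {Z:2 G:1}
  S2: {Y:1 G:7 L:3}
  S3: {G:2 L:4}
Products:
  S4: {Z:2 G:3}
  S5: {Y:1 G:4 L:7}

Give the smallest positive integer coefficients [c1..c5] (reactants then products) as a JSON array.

Coefficients: [5, 2, 2, 5, 2]

Z: 5·2+2·0+2·0 = 10 | 5·2+2·0 = 10
Y: 5·0+2·1+2·0 = 2 | 5·0+2·1 = 2
G: 5·1+2·7+2·2 = 23 | 5·3+2·4 = 23
L: 5·0+2·3+2·4 = 14 | 5·0+2·7 = 14
gcd(5,2,2,5,2) = 1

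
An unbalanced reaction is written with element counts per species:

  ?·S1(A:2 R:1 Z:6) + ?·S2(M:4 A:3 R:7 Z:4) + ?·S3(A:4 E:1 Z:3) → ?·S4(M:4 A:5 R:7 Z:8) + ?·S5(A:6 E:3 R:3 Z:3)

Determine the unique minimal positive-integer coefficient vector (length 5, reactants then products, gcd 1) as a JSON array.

M: 3·0+6·4+3·0 = 24 | 6·4+1·0 = 24
A: 3·2+6·3+3·4 = 36 | 6·5+1·6 = 36
E: 3·0+6·0+3·1 = 3 | 6·0+1·3 = 3
R: 3·1+6·7+3·0 = 45 | 6·7+1·3 = 45
Z: 3·6+6·4+3·3 = 51 | 6·8+1·3 = 51
gcd(3,6,3,6,1) = 1

Coefficients: [3, 6, 3, 6, 1]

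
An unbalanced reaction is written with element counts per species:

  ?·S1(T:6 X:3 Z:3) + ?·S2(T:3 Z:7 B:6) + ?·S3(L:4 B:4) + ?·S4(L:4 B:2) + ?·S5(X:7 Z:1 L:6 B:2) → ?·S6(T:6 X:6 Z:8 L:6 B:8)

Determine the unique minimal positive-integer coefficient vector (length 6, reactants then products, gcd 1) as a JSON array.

T: 3·6+4·3+2·0+1·0+3·0 = 30 | 5·6 = 30
X: 3·3+4·0+2·0+1·0+3·7 = 30 | 5·6 = 30
Z: 3·3+4·7+2·0+1·0+3·1 = 40 | 5·8 = 40
L: 3·0+4·0+2·4+1·4+3·6 = 30 | 5·6 = 30
B: 3·0+4·6+2·4+1·2+3·2 = 40 | 5·8 = 40
gcd(3,4,2,1,3,5) = 1

Coefficients: [3, 4, 2, 1, 3, 5]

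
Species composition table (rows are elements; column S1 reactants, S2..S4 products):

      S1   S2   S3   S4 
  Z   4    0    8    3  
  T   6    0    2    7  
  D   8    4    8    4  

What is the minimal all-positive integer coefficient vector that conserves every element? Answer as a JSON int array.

Z: 5·4 = 20 | 4·0+1·8+4·3 = 20
T: 5·6 = 30 | 4·0+1·2+4·7 = 30
D: 5·8 = 40 | 4·4+1·8+4·4 = 40
gcd(5,4,1,4) = 1

Coefficients: [5, 4, 1, 4]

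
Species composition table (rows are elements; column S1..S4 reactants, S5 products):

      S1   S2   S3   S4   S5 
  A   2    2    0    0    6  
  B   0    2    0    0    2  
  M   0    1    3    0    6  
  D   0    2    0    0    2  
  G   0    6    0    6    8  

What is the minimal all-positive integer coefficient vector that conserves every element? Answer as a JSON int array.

Coefficients: [6, 3, 5, 1, 3]

A: 6·2+3·2+5·0+1·0 = 18 | 3·6 = 18
B: 6·0+3·2+5·0+1·0 = 6 | 3·2 = 6
M: 6·0+3·1+5·3+1·0 = 18 | 3·6 = 18
D: 6·0+3·2+5·0+1·0 = 6 | 3·2 = 6
G: 6·0+3·6+5·0+1·6 = 24 | 3·8 = 24
gcd(6,3,5,1,3) = 1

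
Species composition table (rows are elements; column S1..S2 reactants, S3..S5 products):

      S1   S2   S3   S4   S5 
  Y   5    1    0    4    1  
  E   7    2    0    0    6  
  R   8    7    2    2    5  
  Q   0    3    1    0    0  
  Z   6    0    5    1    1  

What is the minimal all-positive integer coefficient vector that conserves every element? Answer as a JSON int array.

Y: 4·5+1·1 = 21 | 3·0+4·4+5·1 = 21
E: 4·7+1·2 = 30 | 3·0+4·0+5·6 = 30
R: 4·8+1·7 = 39 | 3·2+4·2+5·5 = 39
Q: 4·0+1·3 = 3 | 3·1+4·0+5·0 = 3
Z: 4·6+1·0 = 24 | 3·5+4·1+5·1 = 24
gcd(4,1,3,4,5) = 1

Coefficients: [4, 1, 3, 4, 5]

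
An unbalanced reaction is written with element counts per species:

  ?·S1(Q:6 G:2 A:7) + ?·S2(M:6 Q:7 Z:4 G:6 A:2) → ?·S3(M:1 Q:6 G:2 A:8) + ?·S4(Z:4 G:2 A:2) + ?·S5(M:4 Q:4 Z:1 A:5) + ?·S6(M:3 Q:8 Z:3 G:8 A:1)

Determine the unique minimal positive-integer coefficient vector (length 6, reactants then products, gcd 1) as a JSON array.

M: 4·0+6·6 = 36 | 1·1+1·0+5·4+5·3 = 36
Q: 4·6+6·7 = 66 | 1·6+1·0+5·4+5·8 = 66
Z: 4·0+6·4 = 24 | 1·0+1·4+5·1+5·3 = 24
G: 4·2+6·6 = 44 | 1·2+1·2+5·0+5·8 = 44
A: 4·7+6·2 = 40 | 1·8+1·2+5·5+5·1 = 40
gcd(4,6,1,1,5,5) = 1

Coefficients: [4, 6, 1, 1, 5, 5]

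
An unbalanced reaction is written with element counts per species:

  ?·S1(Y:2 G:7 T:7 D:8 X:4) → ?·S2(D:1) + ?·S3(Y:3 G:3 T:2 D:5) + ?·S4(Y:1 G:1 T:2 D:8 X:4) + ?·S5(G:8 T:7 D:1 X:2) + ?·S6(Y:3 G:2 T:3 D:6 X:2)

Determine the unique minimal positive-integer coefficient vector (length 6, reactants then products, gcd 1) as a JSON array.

Coefficients: [6, 3, 1, 3, 4, 2]

Y: 6·2 = 12 | 3·0+1·3+3·1+4·0+2·3 = 12
G: 6·7 = 42 | 3·0+1·3+3·1+4·8+2·2 = 42
T: 6·7 = 42 | 3·0+1·2+3·2+4·7+2·3 = 42
D: 6·8 = 48 | 3·1+1·5+3·8+4·1+2·6 = 48
X: 6·4 = 24 | 3·0+1·0+3·4+4·2+2·2 = 24
gcd(6,3,1,3,4,2) = 1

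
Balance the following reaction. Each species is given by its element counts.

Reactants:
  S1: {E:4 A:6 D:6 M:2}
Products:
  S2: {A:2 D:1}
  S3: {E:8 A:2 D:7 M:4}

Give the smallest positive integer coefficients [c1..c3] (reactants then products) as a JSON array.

E: 2·4 = 8 | 5·0+1·8 = 8
A: 2·6 = 12 | 5·2+1·2 = 12
D: 2·6 = 12 | 5·1+1·7 = 12
M: 2·2 = 4 | 5·0+1·4 = 4
gcd(2,5,1) = 1

Coefficients: [2, 5, 1]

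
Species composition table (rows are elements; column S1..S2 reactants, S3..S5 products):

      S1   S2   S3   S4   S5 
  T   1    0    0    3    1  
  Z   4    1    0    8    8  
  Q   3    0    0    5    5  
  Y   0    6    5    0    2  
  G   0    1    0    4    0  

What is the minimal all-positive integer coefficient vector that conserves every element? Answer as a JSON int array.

Coefficients: [5, 4, 4, 1, 2]

T: 5·1+4·0 = 5 | 4·0+1·3+2·1 = 5
Z: 5·4+4·1 = 24 | 4·0+1·8+2·8 = 24
Q: 5·3+4·0 = 15 | 4·0+1·5+2·5 = 15
Y: 5·0+4·6 = 24 | 4·5+1·0+2·2 = 24
G: 5·0+4·1 = 4 | 4·0+1·4+2·0 = 4
gcd(5,4,4,1,2) = 1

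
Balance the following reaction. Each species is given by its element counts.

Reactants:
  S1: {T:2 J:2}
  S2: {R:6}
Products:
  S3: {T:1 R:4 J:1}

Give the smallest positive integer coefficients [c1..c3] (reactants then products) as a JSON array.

T: 3·2+4·0 = 6 | 6·1 = 6
R: 3·0+4·6 = 24 | 6·4 = 24
J: 3·2+4·0 = 6 | 6·1 = 6
gcd(3,4,6) = 1

Coefficients: [3, 4, 6]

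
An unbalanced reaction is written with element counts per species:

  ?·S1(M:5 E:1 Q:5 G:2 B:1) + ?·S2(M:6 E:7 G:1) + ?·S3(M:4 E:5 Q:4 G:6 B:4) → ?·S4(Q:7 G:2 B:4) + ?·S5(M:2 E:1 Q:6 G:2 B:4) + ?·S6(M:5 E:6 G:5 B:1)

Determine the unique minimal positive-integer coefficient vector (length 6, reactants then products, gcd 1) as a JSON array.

Coefficients: [1, 1, 5, 1, 3, 5]

M: 1·5+1·6+5·4 = 31 | 1·0+3·2+5·5 = 31
E: 1·1+1·7+5·5 = 33 | 1·0+3·1+5·6 = 33
Q: 1·5+1·0+5·4 = 25 | 1·7+3·6+5·0 = 25
G: 1·2+1·1+5·6 = 33 | 1·2+3·2+5·5 = 33
B: 1·1+1·0+5·4 = 21 | 1·4+3·4+5·1 = 21
gcd(1,1,5,1,3,5) = 1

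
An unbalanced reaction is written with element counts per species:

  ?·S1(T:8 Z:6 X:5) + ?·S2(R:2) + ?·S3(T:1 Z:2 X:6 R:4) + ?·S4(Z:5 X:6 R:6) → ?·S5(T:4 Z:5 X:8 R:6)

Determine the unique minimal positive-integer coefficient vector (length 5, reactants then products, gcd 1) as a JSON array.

T: 2·8+4·0+4·1+1·0 = 20 | 5·4 = 20
Z: 2·6+4·0+4·2+1·5 = 25 | 5·5 = 25
X: 2·5+4·0+4·6+1·6 = 40 | 5·8 = 40
R: 2·0+4·2+4·4+1·6 = 30 | 5·6 = 30
gcd(2,4,4,1,5) = 1

Coefficients: [2, 4, 4, 1, 5]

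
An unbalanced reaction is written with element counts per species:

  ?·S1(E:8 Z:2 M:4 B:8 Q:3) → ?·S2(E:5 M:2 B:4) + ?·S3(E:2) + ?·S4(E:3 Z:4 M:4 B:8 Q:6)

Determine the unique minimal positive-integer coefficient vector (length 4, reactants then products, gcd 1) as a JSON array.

Coefficients: [4, 4, 3, 2]

E: 4·8 = 32 | 4·5+3·2+2·3 = 32
Z: 4·2 = 8 | 4·0+3·0+2·4 = 8
M: 4·4 = 16 | 4·2+3·0+2·4 = 16
B: 4·8 = 32 | 4·4+3·0+2·8 = 32
Q: 4·3 = 12 | 4·0+3·0+2·6 = 12
gcd(4,4,3,2) = 1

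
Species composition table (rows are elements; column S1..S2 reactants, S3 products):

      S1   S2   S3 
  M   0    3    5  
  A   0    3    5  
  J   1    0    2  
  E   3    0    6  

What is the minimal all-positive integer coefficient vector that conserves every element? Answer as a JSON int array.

Coefficients: [6, 5, 3]

M: 6·0+5·3 = 15 | 3·5 = 15
A: 6·0+5·3 = 15 | 3·5 = 15
J: 6·1+5·0 = 6 | 3·2 = 6
E: 6·3+5·0 = 18 | 3·6 = 18
gcd(6,5,3) = 1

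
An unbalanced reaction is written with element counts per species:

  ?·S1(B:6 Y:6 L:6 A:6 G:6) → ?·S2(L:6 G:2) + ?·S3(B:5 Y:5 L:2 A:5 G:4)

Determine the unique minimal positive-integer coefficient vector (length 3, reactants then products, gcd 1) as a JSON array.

B: 5·6 = 30 | 3·0+6·5 = 30
Y: 5·6 = 30 | 3·0+6·5 = 30
L: 5·6 = 30 | 3·6+6·2 = 30
A: 5·6 = 30 | 3·0+6·5 = 30
G: 5·6 = 30 | 3·2+6·4 = 30
gcd(5,3,6) = 1

Coefficients: [5, 3, 6]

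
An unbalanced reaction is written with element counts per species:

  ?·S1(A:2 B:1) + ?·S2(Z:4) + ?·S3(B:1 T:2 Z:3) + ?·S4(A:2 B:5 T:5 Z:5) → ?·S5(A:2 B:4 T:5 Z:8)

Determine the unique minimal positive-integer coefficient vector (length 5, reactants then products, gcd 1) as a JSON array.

Coefficients: [2, 1, 5, 1, 3]

A: 2·2+1·0+5·0+1·2 = 6 | 3·2 = 6
B: 2·1+1·0+5·1+1·5 = 12 | 3·4 = 12
T: 2·0+1·0+5·2+1·5 = 15 | 3·5 = 15
Z: 2·0+1·4+5·3+1·5 = 24 | 3·8 = 24
gcd(2,1,5,1,3) = 1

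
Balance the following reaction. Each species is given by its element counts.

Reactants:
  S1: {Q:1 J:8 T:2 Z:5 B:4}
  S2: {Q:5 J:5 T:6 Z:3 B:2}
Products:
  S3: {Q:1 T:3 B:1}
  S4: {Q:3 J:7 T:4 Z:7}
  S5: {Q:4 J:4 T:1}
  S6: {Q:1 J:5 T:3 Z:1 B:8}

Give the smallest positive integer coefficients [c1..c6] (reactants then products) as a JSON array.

Coefficients: [4, 6, 4, 5, 3, 3]

Q: 4·1+6·5 = 34 | 4·1+5·3+3·4+3·1 = 34
J: 4·8+6·5 = 62 | 4·0+5·7+3·4+3·5 = 62
T: 4·2+6·6 = 44 | 4·3+5·4+3·1+3·3 = 44
Z: 4·5+6·3 = 38 | 4·0+5·7+3·0+3·1 = 38
B: 4·4+6·2 = 28 | 4·1+5·0+3·0+3·8 = 28
gcd(4,6,4,5,3,3) = 1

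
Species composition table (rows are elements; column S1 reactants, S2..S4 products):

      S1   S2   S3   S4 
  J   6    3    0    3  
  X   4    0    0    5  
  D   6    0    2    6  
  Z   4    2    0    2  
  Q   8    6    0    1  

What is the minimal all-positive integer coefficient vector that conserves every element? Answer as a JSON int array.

Coefficients: [5, 6, 3, 4]

J: 5·6 = 30 | 6·3+3·0+4·3 = 30
X: 5·4 = 20 | 6·0+3·0+4·5 = 20
D: 5·6 = 30 | 6·0+3·2+4·6 = 30
Z: 5·4 = 20 | 6·2+3·0+4·2 = 20
Q: 5·8 = 40 | 6·6+3·0+4·1 = 40
gcd(5,6,3,4) = 1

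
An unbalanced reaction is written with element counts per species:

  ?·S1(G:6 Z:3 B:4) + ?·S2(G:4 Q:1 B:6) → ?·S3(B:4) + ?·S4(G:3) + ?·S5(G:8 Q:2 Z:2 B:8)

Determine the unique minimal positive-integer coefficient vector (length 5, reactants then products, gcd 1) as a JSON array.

Coefficients: [2, 6, 5, 4, 3]

G: 2·6+6·4 = 36 | 5·0+4·3+3·8 = 36
Q: 2·0+6·1 = 6 | 5·0+4·0+3·2 = 6
Z: 2·3+6·0 = 6 | 5·0+4·0+3·2 = 6
B: 2·4+6·6 = 44 | 5·4+4·0+3·8 = 44
gcd(2,6,5,4,3) = 1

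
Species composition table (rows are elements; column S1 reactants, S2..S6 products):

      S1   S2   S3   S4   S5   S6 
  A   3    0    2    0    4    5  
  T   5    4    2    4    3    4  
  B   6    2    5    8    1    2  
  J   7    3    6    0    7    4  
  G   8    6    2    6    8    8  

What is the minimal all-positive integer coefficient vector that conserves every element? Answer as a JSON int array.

A: 5·3 = 15 | 2·0+3·2+1·0+1·4+1·5 = 15
T: 5·5 = 25 | 2·4+3·2+1·4+1·3+1·4 = 25
B: 5·6 = 30 | 2·2+3·5+1·8+1·1+1·2 = 30
J: 5·7 = 35 | 2·3+3·6+1·0+1·7+1·4 = 35
G: 5·8 = 40 | 2·6+3·2+1·6+1·8+1·8 = 40
gcd(5,2,3,1,1,1) = 1

Coefficients: [5, 2, 3, 1, 1, 1]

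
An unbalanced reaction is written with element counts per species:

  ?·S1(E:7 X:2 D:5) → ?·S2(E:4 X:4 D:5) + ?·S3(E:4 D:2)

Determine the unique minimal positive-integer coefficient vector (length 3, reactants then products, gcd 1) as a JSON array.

Coefficients: [4, 2, 5]

E: 4·7 = 28 | 2·4+5·4 = 28
X: 4·2 = 8 | 2·4+5·0 = 8
D: 4·5 = 20 | 2·5+5·2 = 20
gcd(4,2,5) = 1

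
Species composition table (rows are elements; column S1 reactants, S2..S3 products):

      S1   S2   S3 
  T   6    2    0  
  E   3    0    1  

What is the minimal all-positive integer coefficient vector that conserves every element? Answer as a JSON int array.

Coefficients: [1, 3, 3]

T: 1·6 = 6 | 3·2+3·0 = 6
E: 1·3 = 3 | 3·0+3·1 = 3
gcd(1,3,3) = 1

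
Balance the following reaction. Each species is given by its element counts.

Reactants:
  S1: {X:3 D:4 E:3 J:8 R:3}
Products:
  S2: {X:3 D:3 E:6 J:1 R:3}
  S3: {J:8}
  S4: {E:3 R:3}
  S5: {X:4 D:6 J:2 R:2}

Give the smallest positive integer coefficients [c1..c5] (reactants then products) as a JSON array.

X: 6·3 = 18 | 2·3+5·0+2·0+3·4 = 18
D: 6·4 = 24 | 2·3+5·0+2·0+3·6 = 24
E: 6·3 = 18 | 2·6+5·0+2·3+3·0 = 18
J: 6·8 = 48 | 2·1+5·8+2·0+3·2 = 48
R: 6·3 = 18 | 2·3+5·0+2·3+3·2 = 18
gcd(6,2,5,2,3) = 1

Coefficients: [6, 2, 5, 2, 3]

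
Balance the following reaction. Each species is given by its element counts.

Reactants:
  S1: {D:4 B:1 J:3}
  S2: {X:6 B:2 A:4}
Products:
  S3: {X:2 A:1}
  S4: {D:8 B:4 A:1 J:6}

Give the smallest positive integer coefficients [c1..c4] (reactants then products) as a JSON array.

D: 2·4+1·0 = 8 | 3·0+1·8 = 8
X: 2·0+1·6 = 6 | 3·2+1·0 = 6
B: 2·1+1·2 = 4 | 3·0+1·4 = 4
A: 2·0+1·4 = 4 | 3·1+1·1 = 4
J: 2·3+1·0 = 6 | 3·0+1·6 = 6
gcd(2,1,3,1) = 1

Coefficients: [2, 1, 3, 1]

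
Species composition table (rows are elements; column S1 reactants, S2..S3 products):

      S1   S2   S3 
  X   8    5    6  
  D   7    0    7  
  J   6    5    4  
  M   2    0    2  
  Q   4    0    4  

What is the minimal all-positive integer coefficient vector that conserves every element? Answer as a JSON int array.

Coefficients: [5, 2, 5]

X: 5·8 = 40 | 2·5+5·6 = 40
D: 5·7 = 35 | 2·0+5·7 = 35
J: 5·6 = 30 | 2·5+5·4 = 30
M: 5·2 = 10 | 2·0+5·2 = 10
Q: 5·4 = 20 | 2·0+5·4 = 20
gcd(5,2,5) = 1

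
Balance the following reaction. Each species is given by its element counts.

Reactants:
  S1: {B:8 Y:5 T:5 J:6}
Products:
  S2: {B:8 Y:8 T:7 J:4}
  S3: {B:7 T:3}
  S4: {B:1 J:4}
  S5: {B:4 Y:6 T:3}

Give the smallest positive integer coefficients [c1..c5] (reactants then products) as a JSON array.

Coefficients: [6, 3, 2, 6, 1]

B: 6·8 = 48 | 3·8+2·7+6·1+1·4 = 48
Y: 6·5 = 30 | 3·8+2·0+6·0+1·6 = 30
T: 6·5 = 30 | 3·7+2·3+6·0+1·3 = 30
J: 6·6 = 36 | 3·4+2·0+6·4+1·0 = 36
gcd(6,3,2,6,1) = 1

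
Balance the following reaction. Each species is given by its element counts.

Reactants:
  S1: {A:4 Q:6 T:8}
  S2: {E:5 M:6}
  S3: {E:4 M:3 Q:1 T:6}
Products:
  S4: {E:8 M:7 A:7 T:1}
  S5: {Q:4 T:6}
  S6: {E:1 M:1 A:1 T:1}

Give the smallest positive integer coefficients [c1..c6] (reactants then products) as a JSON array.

Coefficients: [3, 1, 2, 1, 5, 5]

E: 3·0+1·5+2·4 = 13 | 1·8+5·0+5·1 = 13
M: 3·0+1·6+2·3 = 12 | 1·7+5·0+5·1 = 12
A: 3·4+1·0+2·0 = 12 | 1·7+5·0+5·1 = 12
Q: 3·6+1·0+2·1 = 20 | 1·0+5·4+5·0 = 20
T: 3·8+1·0+2·6 = 36 | 1·1+5·6+5·1 = 36
gcd(3,1,2,1,5,5) = 1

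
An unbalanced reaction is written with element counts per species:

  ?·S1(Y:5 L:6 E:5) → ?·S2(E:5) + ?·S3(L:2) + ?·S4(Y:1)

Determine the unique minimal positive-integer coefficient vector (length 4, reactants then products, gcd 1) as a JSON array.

Coefficients: [1, 1, 3, 5]

Y: 1·5 = 5 | 1·0+3·0+5·1 = 5
L: 1·6 = 6 | 1·0+3·2+5·0 = 6
E: 1·5 = 5 | 1·5+3·0+5·0 = 5
gcd(1,1,3,5) = 1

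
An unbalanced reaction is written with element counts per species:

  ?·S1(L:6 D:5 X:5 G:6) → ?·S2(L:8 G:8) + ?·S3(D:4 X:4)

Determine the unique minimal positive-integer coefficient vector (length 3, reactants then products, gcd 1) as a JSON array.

L: 4·6 = 24 | 3·8+5·0 = 24
D: 4·5 = 20 | 3·0+5·4 = 20
X: 4·5 = 20 | 3·0+5·4 = 20
G: 4·6 = 24 | 3·8+5·0 = 24
gcd(4,3,5) = 1

Coefficients: [4, 3, 5]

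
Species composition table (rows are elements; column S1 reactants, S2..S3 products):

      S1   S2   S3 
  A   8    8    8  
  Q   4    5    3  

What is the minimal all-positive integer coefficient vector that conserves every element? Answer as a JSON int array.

A: 2·8 = 16 | 1·8+1·8 = 16
Q: 2·4 = 8 | 1·5+1·3 = 8
gcd(2,1,1) = 1

Coefficients: [2, 1, 1]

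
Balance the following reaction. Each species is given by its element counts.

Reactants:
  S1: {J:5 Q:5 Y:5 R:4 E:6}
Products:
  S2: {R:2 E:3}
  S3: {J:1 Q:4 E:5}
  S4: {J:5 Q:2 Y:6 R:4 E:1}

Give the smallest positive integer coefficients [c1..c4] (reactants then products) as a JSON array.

J: 6·5 = 30 | 2·0+5·1+5·5 = 30
Q: 6·5 = 30 | 2·0+5·4+5·2 = 30
Y: 6·5 = 30 | 2·0+5·0+5·6 = 30
R: 6·4 = 24 | 2·2+5·0+5·4 = 24
E: 6·6 = 36 | 2·3+5·5+5·1 = 36
gcd(6,2,5,5) = 1

Coefficients: [6, 2, 5, 5]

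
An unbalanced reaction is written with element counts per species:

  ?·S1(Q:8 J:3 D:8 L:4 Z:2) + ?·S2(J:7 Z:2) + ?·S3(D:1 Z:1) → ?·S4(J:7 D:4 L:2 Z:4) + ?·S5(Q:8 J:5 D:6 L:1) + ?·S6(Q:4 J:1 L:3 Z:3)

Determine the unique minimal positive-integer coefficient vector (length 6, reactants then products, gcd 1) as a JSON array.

Coefficients: [5, 6, 4, 5, 4, 2]

Q: 5·8+6·0+4·0 = 40 | 5·0+4·8+2·4 = 40
J: 5·3+6·7+4·0 = 57 | 5·7+4·5+2·1 = 57
D: 5·8+6·0+4·1 = 44 | 5·4+4·6+2·0 = 44
L: 5·4+6·0+4·0 = 20 | 5·2+4·1+2·3 = 20
Z: 5·2+6·2+4·1 = 26 | 5·4+4·0+2·3 = 26
gcd(5,6,4,5,4,2) = 1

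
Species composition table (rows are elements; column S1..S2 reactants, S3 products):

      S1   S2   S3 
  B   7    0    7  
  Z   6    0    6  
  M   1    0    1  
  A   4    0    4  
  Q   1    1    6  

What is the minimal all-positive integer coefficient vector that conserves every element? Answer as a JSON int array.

Coefficients: [1, 5, 1]

B: 1·7+5·0 = 7 | 1·7 = 7
Z: 1·6+5·0 = 6 | 1·6 = 6
M: 1·1+5·0 = 1 | 1·1 = 1
A: 1·4+5·0 = 4 | 1·4 = 4
Q: 1·1+5·1 = 6 | 1·6 = 6
gcd(1,5,1) = 1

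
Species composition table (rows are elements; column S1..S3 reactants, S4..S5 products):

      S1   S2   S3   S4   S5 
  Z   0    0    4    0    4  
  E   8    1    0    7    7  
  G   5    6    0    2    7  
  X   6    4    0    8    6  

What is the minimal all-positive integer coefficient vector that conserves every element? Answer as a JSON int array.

Coefficients: [5, 2, 5, 1, 5]

Z: 5·0+2·0+5·4 = 20 | 1·0+5·4 = 20
E: 5·8+2·1+5·0 = 42 | 1·7+5·7 = 42
G: 5·5+2·6+5·0 = 37 | 1·2+5·7 = 37
X: 5·6+2·4+5·0 = 38 | 1·8+5·6 = 38
gcd(5,2,5,1,5) = 1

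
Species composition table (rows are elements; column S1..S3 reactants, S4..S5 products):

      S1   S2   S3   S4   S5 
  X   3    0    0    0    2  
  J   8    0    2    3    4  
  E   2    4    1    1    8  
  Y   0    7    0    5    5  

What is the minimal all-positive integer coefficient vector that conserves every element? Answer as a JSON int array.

X: 2·3+5·0+4·0 = 6 | 4·0+3·2 = 6
J: 2·8+5·0+4·2 = 24 | 4·3+3·4 = 24
E: 2·2+5·4+4·1 = 28 | 4·1+3·8 = 28
Y: 2·0+5·7+4·0 = 35 | 4·5+3·5 = 35
gcd(2,5,4,4,3) = 1

Coefficients: [2, 5, 4, 4, 3]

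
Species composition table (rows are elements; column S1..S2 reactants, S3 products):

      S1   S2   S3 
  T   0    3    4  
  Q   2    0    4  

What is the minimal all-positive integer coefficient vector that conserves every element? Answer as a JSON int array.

Coefficients: [6, 4, 3]

T: 6·0+4·3 = 12 | 3·4 = 12
Q: 6·2+4·0 = 12 | 3·4 = 12
gcd(6,4,3) = 1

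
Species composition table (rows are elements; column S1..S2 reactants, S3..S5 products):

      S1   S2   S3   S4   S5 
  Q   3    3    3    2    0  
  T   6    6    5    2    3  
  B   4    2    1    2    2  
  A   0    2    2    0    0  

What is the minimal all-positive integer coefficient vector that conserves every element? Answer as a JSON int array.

Q: 2·3+6·3 = 24 | 6·3+3·2+4·0 = 24
T: 2·6+6·6 = 48 | 6·5+3·2+4·3 = 48
B: 2·4+6·2 = 20 | 6·1+3·2+4·2 = 20
A: 2·0+6·2 = 12 | 6·2+3·0+4·0 = 12
gcd(2,6,6,3,4) = 1

Coefficients: [2, 6, 6, 3, 4]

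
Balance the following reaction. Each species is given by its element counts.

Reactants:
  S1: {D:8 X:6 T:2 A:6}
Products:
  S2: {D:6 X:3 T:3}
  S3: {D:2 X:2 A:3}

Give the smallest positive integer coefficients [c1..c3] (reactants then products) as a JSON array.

Coefficients: [3, 2, 6]

D: 3·8 = 24 | 2·6+6·2 = 24
X: 3·6 = 18 | 2·3+6·2 = 18
T: 3·2 = 6 | 2·3+6·0 = 6
A: 3·6 = 18 | 2·0+6·3 = 18
gcd(3,2,6) = 1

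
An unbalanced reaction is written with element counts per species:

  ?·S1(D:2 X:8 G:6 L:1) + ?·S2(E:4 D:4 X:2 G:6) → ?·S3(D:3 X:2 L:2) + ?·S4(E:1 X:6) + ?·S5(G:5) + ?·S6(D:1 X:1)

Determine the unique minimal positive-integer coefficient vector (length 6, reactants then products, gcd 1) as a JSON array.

Coefficients: [4, 1, 2, 4, 6, 6]

E: 4·0+1·4 = 4 | 2·0+4·1+6·0+6·0 = 4
D: 4·2+1·4 = 12 | 2·3+4·0+6·0+6·1 = 12
X: 4·8+1·2 = 34 | 2·2+4·6+6·0+6·1 = 34
G: 4·6+1·6 = 30 | 2·0+4·0+6·5+6·0 = 30
L: 4·1+1·0 = 4 | 2·2+4·0+6·0+6·0 = 4
gcd(4,1,2,4,6,6) = 1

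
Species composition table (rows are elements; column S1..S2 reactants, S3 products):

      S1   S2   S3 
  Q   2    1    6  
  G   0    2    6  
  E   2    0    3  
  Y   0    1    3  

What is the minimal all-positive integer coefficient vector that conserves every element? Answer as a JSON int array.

Coefficients: [3, 6, 2]

Q: 3·2+6·1 = 12 | 2·6 = 12
G: 3·0+6·2 = 12 | 2·6 = 12
E: 3·2+6·0 = 6 | 2·3 = 6
Y: 3·0+6·1 = 6 | 2·3 = 6
gcd(3,6,2) = 1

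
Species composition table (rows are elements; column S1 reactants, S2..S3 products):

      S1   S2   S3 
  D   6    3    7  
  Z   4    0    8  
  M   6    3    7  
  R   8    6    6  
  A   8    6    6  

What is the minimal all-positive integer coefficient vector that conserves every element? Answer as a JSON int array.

D: 6·6 = 36 | 5·3+3·7 = 36
Z: 6·4 = 24 | 5·0+3·8 = 24
M: 6·6 = 36 | 5·3+3·7 = 36
R: 6·8 = 48 | 5·6+3·6 = 48
A: 6·8 = 48 | 5·6+3·6 = 48
gcd(6,5,3) = 1

Coefficients: [6, 5, 3]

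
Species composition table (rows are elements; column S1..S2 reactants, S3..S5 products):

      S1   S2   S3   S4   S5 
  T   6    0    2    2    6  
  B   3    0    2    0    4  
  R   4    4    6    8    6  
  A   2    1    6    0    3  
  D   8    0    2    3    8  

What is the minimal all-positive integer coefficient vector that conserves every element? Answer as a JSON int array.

T: 2·6+5·0 = 12 | 1·2+2·2+1·6 = 12
B: 2·3+5·0 = 6 | 1·2+2·0+1·4 = 6
R: 2·4+5·4 = 28 | 1·6+2·8+1·6 = 28
A: 2·2+5·1 = 9 | 1·6+2·0+1·3 = 9
D: 2·8+5·0 = 16 | 1·2+2·3+1·8 = 16
gcd(2,5,1,2,1) = 1

Coefficients: [2, 5, 1, 2, 1]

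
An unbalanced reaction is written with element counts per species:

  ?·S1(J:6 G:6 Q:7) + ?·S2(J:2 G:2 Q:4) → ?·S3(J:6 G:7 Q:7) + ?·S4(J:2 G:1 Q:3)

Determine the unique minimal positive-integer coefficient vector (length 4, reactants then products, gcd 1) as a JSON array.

Coefficients: [6, 2, 5, 5]

J: 6·6+2·2 = 40 | 5·6+5·2 = 40
G: 6·6+2·2 = 40 | 5·7+5·1 = 40
Q: 6·7+2·4 = 50 | 5·7+5·3 = 50
gcd(6,2,5,5) = 1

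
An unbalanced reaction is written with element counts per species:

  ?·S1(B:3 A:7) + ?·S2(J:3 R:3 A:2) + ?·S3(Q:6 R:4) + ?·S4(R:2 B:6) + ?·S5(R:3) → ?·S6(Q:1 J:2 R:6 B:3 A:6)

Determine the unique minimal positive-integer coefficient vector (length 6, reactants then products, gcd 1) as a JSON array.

Q: 4·0+4·0+1·6+1·0+6·0 = 6 | 6·1 = 6
J: 4·0+4·3+1·0+1·0+6·0 = 12 | 6·2 = 12
R: 4·0+4·3+1·4+1·2+6·3 = 36 | 6·6 = 36
B: 4·3+4·0+1·0+1·6+6·0 = 18 | 6·3 = 18
A: 4·7+4·2+1·0+1·0+6·0 = 36 | 6·6 = 36
gcd(4,4,1,1,6,6) = 1

Coefficients: [4, 4, 1, 1, 6, 6]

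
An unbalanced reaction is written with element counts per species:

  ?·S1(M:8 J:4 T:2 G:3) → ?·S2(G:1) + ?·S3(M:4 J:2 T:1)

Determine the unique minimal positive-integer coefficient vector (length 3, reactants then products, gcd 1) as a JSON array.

Coefficients: [1, 3, 2]

M: 1·8 = 8 | 3·0+2·4 = 8
J: 1·4 = 4 | 3·0+2·2 = 4
T: 1·2 = 2 | 3·0+2·1 = 2
G: 1·3 = 3 | 3·1+2·0 = 3
gcd(1,3,2) = 1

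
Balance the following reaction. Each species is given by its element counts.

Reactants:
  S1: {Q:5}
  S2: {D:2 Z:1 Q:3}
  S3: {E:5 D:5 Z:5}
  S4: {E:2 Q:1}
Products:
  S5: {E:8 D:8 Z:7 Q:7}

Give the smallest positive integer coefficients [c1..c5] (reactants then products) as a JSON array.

Coefficients: [3, 5, 6, 5, 5]

E: 3·0+5·0+6·5+5·2 = 40 | 5·8 = 40
D: 3·0+5·2+6·5+5·0 = 40 | 5·8 = 40
Z: 3·0+5·1+6·5+5·0 = 35 | 5·7 = 35
Q: 3·5+5·3+6·0+5·1 = 35 | 5·7 = 35
gcd(3,5,6,5,5) = 1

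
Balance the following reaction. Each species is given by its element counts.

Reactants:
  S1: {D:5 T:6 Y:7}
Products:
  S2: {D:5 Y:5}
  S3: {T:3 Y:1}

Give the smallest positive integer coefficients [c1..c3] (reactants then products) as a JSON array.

D: 1·5 = 5 | 1·5+2·0 = 5
T: 1·6 = 6 | 1·0+2·3 = 6
Y: 1·7 = 7 | 1·5+2·1 = 7
gcd(1,1,2) = 1

Coefficients: [1, 1, 2]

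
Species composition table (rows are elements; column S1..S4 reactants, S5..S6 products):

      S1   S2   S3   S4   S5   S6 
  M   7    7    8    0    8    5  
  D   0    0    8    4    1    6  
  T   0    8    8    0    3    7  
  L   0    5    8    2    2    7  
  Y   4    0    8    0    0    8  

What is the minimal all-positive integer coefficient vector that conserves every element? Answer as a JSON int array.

Coefficients: [2, 2, 3, 1, 4, 4]

M: 2·7+2·7+3·8+1·0 = 52 | 4·8+4·5 = 52
D: 2·0+2·0+3·8+1·4 = 28 | 4·1+4·6 = 28
T: 2·0+2·8+3·8+1·0 = 40 | 4·3+4·7 = 40
L: 2·0+2·5+3·8+1·2 = 36 | 4·2+4·7 = 36
Y: 2·4+2·0+3·8+1·0 = 32 | 4·0+4·8 = 32
gcd(2,2,3,1,4,4) = 1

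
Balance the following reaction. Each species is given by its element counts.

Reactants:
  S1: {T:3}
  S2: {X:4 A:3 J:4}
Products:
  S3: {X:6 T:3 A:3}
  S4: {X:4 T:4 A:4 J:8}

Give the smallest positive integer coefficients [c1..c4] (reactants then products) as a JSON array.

X: 6·0+6·4 = 24 | 2·6+3·4 = 24
T: 6·3+6·0 = 18 | 2·3+3·4 = 18
A: 6·0+6·3 = 18 | 2·3+3·4 = 18
J: 6·0+6·4 = 24 | 2·0+3·8 = 24
gcd(6,6,2,3) = 1

Coefficients: [6, 6, 2, 3]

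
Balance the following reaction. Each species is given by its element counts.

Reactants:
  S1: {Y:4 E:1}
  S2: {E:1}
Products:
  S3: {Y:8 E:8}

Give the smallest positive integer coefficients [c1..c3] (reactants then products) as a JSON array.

Y: 2·4+6·0 = 8 | 1·8 = 8
E: 2·1+6·1 = 8 | 1·8 = 8
gcd(2,6,1) = 1

Coefficients: [2, 6, 1]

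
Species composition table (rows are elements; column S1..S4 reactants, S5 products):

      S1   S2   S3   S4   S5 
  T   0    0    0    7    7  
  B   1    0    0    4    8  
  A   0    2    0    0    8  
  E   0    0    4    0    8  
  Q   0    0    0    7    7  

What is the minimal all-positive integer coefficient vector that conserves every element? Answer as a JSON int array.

T: 4·0+4·0+2·0+1·7 = 7 | 1·7 = 7
B: 4·1+4·0+2·0+1·4 = 8 | 1·8 = 8
A: 4·0+4·2+2·0+1·0 = 8 | 1·8 = 8
E: 4·0+4·0+2·4+1·0 = 8 | 1·8 = 8
Q: 4·0+4·0+2·0+1·7 = 7 | 1·7 = 7
gcd(4,4,2,1,1) = 1

Coefficients: [4, 4, 2, 1, 1]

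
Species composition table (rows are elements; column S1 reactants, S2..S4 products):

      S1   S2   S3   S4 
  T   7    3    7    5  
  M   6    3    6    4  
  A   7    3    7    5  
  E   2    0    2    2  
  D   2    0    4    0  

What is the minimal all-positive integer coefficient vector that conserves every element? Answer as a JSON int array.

T: 6·7 = 42 | 2·3+3·7+3·5 = 42
M: 6·6 = 36 | 2·3+3·6+3·4 = 36
A: 6·7 = 42 | 2·3+3·7+3·5 = 42
E: 6·2 = 12 | 2·0+3·2+3·2 = 12
D: 6·2 = 12 | 2·0+3·4+3·0 = 12
gcd(6,2,3,3) = 1

Coefficients: [6, 2, 3, 3]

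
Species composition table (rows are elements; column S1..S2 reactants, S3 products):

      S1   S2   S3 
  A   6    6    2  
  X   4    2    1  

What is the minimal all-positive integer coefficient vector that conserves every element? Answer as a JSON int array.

Coefficients: [1, 1, 6]

A: 1·6+1·6 = 12 | 6·2 = 12
X: 1·4+1·2 = 6 | 6·1 = 6
gcd(1,1,6) = 1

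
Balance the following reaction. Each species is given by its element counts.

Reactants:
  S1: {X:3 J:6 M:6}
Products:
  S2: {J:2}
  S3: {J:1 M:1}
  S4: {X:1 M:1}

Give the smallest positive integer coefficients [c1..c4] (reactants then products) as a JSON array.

X: 2·3 = 6 | 3·0+6·0+6·1 = 6
J: 2·6 = 12 | 3·2+6·1+6·0 = 12
M: 2·6 = 12 | 3·0+6·1+6·1 = 12
gcd(2,3,6,6) = 1

Coefficients: [2, 3, 6, 6]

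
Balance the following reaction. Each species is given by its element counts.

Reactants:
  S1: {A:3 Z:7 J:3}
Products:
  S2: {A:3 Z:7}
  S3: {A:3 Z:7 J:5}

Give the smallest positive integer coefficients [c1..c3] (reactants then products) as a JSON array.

A: 5·3 = 15 | 2·3+3·3 = 15
Z: 5·7 = 35 | 2·7+3·7 = 35
J: 5·3 = 15 | 2·0+3·5 = 15
gcd(5,2,3) = 1

Coefficients: [5, 2, 3]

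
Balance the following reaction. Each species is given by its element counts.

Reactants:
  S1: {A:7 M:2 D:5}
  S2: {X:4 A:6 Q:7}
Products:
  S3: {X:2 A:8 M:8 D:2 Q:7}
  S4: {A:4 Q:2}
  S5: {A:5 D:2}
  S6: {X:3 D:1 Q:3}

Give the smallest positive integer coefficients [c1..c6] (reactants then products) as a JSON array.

Coefficients: [4, 5, 1, 5, 6, 6]

X: 4·0+5·4 = 20 | 1·2+5·0+6·0+6·3 = 20
A: 4·7+5·6 = 58 | 1·8+5·4+6·5+6·0 = 58
M: 4·2+5·0 = 8 | 1·8+5·0+6·0+6·0 = 8
D: 4·5+5·0 = 20 | 1·2+5·0+6·2+6·1 = 20
Q: 4·0+5·7 = 35 | 1·7+5·2+6·0+6·3 = 35
gcd(4,5,1,5,6,6) = 1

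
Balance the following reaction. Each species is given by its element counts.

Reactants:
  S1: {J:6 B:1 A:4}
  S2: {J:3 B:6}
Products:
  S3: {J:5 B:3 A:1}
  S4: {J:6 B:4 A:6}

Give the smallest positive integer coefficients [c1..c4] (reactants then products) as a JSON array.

Coefficients: [6, 4, 6, 3]

J: 6·6+4·3 = 48 | 6·5+3·6 = 48
B: 6·1+4·6 = 30 | 6·3+3·4 = 30
A: 6·4+4·0 = 24 | 6·1+3·6 = 24
gcd(6,4,6,3) = 1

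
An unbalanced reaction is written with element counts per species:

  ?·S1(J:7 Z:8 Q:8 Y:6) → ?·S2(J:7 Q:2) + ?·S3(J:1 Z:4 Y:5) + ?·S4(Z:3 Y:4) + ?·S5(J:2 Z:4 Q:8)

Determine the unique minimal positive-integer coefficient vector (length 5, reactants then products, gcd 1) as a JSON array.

J: 6·7 = 42 | 4·7+4·1+4·0+5·2 = 42
Z: 6·8 = 48 | 4·0+4·4+4·3+5·4 = 48
Q: 6·8 = 48 | 4·2+4·0+4·0+5·8 = 48
Y: 6·6 = 36 | 4·0+4·5+4·4+5·0 = 36
gcd(6,4,4,4,5) = 1

Coefficients: [6, 4, 4, 4, 5]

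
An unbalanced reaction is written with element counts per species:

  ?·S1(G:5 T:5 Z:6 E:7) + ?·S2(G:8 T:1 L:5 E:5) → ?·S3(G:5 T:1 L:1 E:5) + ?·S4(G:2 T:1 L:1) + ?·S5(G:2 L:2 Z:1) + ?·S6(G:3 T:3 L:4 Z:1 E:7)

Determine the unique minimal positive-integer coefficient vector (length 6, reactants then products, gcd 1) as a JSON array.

G: 1·5+4·8 = 37 | 4·5+2·2+5·2+1·3 = 37
T: 1·5+4·1 = 9 | 4·1+2·1+5·0+1·3 = 9
L: 1·0+4·5 = 20 | 4·1+2·1+5·2+1·4 = 20
Z: 1·6+4·0 = 6 | 4·0+2·0+5·1+1·1 = 6
E: 1·7+4·5 = 27 | 4·5+2·0+5·0+1·7 = 27
gcd(1,4,4,2,5,1) = 1

Coefficients: [1, 4, 4, 2, 5, 1]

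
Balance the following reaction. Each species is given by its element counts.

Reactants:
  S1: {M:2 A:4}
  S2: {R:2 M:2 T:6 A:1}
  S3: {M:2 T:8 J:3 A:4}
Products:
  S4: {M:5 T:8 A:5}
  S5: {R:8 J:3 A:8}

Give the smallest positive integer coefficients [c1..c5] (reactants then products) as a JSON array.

Coefficients: [5, 4, 1, 4, 1]

R: 5·0+4·2+1·0 = 8 | 4·0+1·8 = 8
M: 5·2+4·2+1·2 = 20 | 4·5+1·0 = 20
T: 5·0+4·6+1·8 = 32 | 4·8+1·0 = 32
J: 5·0+4·0+1·3 = 3 | 4·0+1·3 = 3
A: 5·4+4·1+1·4 = 28 | 4·5+1·8 = 28
gcd(5,4,1,4,1) = 1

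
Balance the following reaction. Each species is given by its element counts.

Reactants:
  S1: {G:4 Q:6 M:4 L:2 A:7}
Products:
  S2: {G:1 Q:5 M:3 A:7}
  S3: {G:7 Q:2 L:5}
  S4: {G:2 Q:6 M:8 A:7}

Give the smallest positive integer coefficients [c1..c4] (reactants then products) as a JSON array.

Coefficients: [5, 4, 2, 1]

G: 5·4 = 20 | 4·1+2·7+1·2 = 20
Q: 5·6 = 30 | 4·5+2·2+1·6 = 30
M: 5·4 = 20 | 4·3+2·0+1·8 = 20
L: 5·2 = 10 | 4·0+2·5+1·0 = 10
A: 5·7 = 35 | 4·7+2·0+1·7 = 35
gcd(5,4,2,1) = 1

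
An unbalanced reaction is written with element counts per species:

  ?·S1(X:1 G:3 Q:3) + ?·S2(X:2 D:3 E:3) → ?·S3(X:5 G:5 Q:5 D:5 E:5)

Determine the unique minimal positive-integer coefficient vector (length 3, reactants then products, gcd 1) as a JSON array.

X: 5·1+5·2 = 15 | 3·5 = 15
G: 5·3+5·0 = 15 | 3·5 = 15
Q: 5·3+5·0 = 15 | 3·5 = 15
D: 5·0+5·3 = 15 | 3·5 = 15
E: 5·0+5·3 = 15 | 3·5 = 15
gcd(5,5,3) = 1

Coefficients: [5, 5, 3]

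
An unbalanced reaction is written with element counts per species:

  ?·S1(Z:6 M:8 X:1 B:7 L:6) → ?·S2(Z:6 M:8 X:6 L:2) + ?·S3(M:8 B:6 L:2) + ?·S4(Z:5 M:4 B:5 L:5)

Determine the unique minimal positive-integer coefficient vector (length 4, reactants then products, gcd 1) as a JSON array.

Coefficients: [6, 1, 2, 6]

Z: 6·6 = 36 | 1·6+2·0+6·5 = 36
M: 6·8 = 48 | 1·8+2·8+6·4 = 48
X: 6·1 = 6 | 1·6+2·0+6·0 = 6
B: 6·7 = 42 | 1·0+2·6+6·5 = 42
L: 6·6 = 36 | 1·2+2·2+6·5 = 36
gcd(6,1,2,6) = 1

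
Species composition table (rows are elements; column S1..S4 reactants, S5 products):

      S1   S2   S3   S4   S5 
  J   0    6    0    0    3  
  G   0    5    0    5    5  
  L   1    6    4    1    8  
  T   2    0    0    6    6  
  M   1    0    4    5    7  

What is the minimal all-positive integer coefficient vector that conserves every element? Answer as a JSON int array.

Coefficients: [6, 2, 3, 2, 4]

J: 6·0+2·6+3·0+2·0 = 12 | 4·3 = 12
G: 6·0+2·5+3·0+2·5 = 20 | 4·5 = 20
L: 6·1+2·6+3·4+2·1 = 32 | 4·8 = 32
T: 6·2+2·0+3·0+2·6 = 24 | 4·6 = 24
M: 6·1+2·0+3·4+2·5 = 28 | 4·7 = 28
gcd(6,2,3,2,4) = 1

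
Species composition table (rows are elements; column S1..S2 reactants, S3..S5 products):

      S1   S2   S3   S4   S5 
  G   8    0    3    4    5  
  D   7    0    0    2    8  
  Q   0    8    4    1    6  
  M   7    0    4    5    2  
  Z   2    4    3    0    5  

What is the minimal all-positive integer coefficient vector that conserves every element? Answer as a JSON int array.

G: 4·8+4·0 = 32 | 3·3+2·4+3·5 = 32
D: 4·7+4·0 = 28 | 3·0+2·2+3·8 = 28
Q: 4·0+4·8 = 32 | 3·4+2·1+3·6 = 32
M: 4·7+4·0 = 28 | 3·4+2·5+3·2 = 28
Z: 4·2+4·4 = 24 | 3·3+2·0+3·5 = 24
gcd(4,4,3,2,3) = 1

Coefficients: [4, 4, 3, 2, 3]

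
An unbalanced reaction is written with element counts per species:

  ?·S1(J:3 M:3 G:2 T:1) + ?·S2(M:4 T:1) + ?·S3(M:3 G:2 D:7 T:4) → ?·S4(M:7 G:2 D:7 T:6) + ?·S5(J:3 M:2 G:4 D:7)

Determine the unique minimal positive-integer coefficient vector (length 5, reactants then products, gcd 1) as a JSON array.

Coefficients: [1, 3, 5, 4, 1]

J: 1·3+3·0+5·0 = 3 | 4·0+1·3 = 3
M: 1·3+3·4+5·3 = 30 | 4·7+1·2 = 30
G: 1·2+3·0+5·2 = 12 | 4·2+1·4 = 12
D: 1·0+3·0+5·7 = 35 | 4·7+1·7 = 35
T: 1·1+3·1+5·4 = 24 | 4·6+1·0 = 24
gcd(1,3,5,4,1) = 1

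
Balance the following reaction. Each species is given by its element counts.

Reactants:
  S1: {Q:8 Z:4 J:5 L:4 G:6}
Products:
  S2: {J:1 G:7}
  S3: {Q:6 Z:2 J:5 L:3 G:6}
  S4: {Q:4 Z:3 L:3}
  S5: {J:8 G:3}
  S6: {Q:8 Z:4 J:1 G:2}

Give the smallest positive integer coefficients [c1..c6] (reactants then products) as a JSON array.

Q: 6·8 = 48 | 1·0+4·6+4·4+1·0+1·8 = 48
Z: 6·4 = 24 | 1·0+4·2+4·3+1·0+1·4 = 24
J: 6·5 = 30 | 1·1+4·5+4·0+1·8+1·1 = 30
L: 6·4 = 24 | 1·0+4·3+4·3+1·0+1·0 = 24
G: 6·6 = 36 | 1·7+4·6+4·0+1·3+1·2 = 36
gcd(6,1,4,4,1,1) = 1

Coefficients: [6, 1, 4, 4, 1, 1]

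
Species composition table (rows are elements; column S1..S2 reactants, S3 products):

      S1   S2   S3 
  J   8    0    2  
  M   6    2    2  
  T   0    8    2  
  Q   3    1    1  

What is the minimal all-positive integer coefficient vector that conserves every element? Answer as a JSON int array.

Coefficients: [1, 1, 4]

J: 1·8+1·0 = 8 | 4·2 = 8
M: 1·6+1·2 = 8 | 4·2 = 8
T: 1·0+1·8 = 8 | 4·2 = 8
Q: 1·3+1·1 = 4 | 4·1 = 4
gcd(1,1,4) = 1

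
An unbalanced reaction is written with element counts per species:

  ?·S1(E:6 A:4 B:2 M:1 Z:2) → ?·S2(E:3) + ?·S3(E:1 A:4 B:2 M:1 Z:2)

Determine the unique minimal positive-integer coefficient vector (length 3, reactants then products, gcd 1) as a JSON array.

Coefficients: [3, 5, 3]

E: 3·6 = 18 | 5·3+3·1 = 18
A: 3·4 = 12 | 5·0+3·4 = 12
B: 3·2 = 6 | 5·0+3·2 = 6
M: 3·1 = 3 | 5·0+3·1 = 3
Z: 3·2 = 6 | 5·0+3·2 = 6
gcd(3,5,3) = 1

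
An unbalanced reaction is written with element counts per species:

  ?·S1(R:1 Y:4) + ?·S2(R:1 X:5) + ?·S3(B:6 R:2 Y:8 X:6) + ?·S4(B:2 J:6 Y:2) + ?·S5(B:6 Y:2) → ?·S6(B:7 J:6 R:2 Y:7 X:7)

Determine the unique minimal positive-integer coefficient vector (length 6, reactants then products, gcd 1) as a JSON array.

B: 2·0+6·0+2·6+6·2+3·6 = 42 | 6·7 = 42
J: 2·0+6·0+2·0+6·6+3·0 = 36 | 6·6 = 36
R: 2·1+6·1+2·2+6·0+3·0 = 12 | 6·2 = 12
Y: 2·4+6·0+2·8+6·2+3·2 = 42 | 6·7 = 42
X: 2·0+6·5+2·6+6·0+3·0 = 42 | 6·7 = 42
gcd(2,6,2,6,3,6) = 1

Coefficients: [2, 6, 2, 6, 3, 6]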